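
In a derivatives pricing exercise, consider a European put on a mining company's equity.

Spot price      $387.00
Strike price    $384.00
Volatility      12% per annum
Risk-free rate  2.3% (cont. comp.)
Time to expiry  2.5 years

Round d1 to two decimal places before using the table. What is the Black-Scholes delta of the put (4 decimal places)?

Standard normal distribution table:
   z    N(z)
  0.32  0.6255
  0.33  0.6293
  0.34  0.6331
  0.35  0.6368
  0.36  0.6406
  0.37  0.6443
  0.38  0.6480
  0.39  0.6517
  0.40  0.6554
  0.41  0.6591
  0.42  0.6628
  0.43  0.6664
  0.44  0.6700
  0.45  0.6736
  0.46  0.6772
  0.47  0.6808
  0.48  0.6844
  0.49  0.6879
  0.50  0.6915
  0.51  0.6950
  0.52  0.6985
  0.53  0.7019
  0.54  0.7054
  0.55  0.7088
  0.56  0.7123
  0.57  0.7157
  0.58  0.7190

T = 2.5;  σ√T = 0.1897
d₁ = [ln(387/384) + (0.023 + ½·0.12²)·2.5] / (σ√T) = (0.0078 + 0.0755) / 0.1897 = 0.4389 which rounds to 0.44
N(d₁) = N(0.44) = 0.6700
Δ_put = N(d₁) − 1 = 0.6700 − 1 = -0.3300

-0.3300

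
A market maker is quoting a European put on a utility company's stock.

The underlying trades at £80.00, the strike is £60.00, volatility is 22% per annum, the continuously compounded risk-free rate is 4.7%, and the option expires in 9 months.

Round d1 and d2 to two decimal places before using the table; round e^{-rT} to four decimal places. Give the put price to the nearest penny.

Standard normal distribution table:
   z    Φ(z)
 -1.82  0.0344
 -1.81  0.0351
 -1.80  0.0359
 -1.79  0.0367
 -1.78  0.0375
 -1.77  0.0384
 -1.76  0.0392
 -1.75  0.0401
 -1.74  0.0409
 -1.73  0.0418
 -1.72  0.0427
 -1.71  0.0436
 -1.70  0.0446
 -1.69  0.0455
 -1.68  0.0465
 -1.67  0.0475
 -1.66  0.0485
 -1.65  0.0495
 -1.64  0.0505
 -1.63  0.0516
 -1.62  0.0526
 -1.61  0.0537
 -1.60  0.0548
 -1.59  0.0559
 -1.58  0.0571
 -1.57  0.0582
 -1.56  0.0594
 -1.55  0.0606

£0.24

T = 0.75;  σ√T = 0.1905
ln(S/K) + (r + σ²/2)T = ln(80/60) + (0.047 + 0.22²/2)·0.75 = 0.2877 + 0.0534 = 0.3411
d₁ = 0.3411 / 0.1905 = 1.7902 which rounds to 1.79
d₂ = d₁ − σ√T = 1.7902 − 0.1905 = 1.5997 which rounds to 1.60
e^(−rT) = e^(−0.047·0.75) = 0.9654
N(−d₂) = N(-1.60) = 0.0548;  N(−d₁) = N(-1.79) = 0.0367
P = 60·0.9654·0.0548 − 80·0.0367 = 3.1742 − 2.9360 = 0.2382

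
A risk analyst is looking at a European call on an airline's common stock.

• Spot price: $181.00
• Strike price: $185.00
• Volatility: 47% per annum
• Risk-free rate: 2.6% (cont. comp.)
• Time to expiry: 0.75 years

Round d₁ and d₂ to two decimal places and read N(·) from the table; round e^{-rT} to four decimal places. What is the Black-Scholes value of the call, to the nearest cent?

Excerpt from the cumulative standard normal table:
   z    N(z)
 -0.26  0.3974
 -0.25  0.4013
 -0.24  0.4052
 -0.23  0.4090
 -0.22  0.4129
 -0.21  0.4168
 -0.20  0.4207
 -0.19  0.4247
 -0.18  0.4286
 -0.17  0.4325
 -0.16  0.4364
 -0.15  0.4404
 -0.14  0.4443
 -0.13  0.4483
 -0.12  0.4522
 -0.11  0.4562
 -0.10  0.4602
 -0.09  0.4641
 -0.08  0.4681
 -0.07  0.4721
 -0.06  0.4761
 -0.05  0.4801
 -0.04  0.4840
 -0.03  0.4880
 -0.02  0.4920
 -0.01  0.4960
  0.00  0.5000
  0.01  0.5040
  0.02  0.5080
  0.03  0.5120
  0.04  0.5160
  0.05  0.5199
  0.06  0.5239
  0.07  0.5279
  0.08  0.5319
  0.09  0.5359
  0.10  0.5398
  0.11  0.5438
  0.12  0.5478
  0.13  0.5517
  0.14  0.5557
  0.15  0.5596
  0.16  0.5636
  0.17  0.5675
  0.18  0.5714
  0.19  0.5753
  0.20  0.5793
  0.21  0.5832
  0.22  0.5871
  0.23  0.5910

$29.23

T = 0.75;  σ√T = 0.4070
d₁ = [ln(181/185) + (0.026 + 0.47²/2)·0.75] / 0.4070 = [-0.0219 + 0.1023] / 0.4070 = 0.1977 ≈ 0.20
d₂ = d₁ − σ√T = 0.1977 − 0.4070 = -0.2093 ≈ -0.21
exp(−rT) = exp(−0.026·0.75) = 0.9807
N(d₁) = N(0.20) = 0.5793;  N(d₂) = N(-0.21) = 0.4168
C = 181·0.5793 − 185·0.9807·0.4168 = 104.8533 − 75.6198 = 29.2335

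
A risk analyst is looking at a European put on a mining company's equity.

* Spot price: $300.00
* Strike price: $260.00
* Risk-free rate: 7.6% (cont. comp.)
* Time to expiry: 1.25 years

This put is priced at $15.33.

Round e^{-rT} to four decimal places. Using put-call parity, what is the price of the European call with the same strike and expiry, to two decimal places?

$78.89

e^(−rT) = e^(−0.076·1.25) = 0.9094
Put-call parity: C − P = S − K·e^(−rT) = 300 − 260·0.9094 = 300 − 236.4440 = 63.5560
C = P + (C − P) = 15.33 + (63.5560) = 78.8860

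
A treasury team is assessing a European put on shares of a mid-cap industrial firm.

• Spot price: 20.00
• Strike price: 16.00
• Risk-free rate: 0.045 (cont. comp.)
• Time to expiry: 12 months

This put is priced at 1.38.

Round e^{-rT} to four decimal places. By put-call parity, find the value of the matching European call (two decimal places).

e^(−rT) = e^(−0.045·1) = 0.9560
Put-call parity: C − P = S − K·e^(−rT) = 20 − 16·0.9560 = 20 − 15.2960 = 4.7040
C = P + (C − P) = 1.38 + (4.7040) = 6.0840

6.08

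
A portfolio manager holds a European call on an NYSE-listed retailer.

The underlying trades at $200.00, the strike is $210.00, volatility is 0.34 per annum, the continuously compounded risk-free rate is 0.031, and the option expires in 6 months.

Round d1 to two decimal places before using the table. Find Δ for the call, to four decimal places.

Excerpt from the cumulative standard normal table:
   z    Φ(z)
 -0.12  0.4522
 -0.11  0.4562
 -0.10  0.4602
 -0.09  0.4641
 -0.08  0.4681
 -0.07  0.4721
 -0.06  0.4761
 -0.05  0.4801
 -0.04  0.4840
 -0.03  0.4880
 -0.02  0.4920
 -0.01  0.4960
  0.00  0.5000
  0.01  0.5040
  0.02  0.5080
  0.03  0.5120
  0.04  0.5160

0.4920

σ√T = 0.34 × 0.7071 = 0.2404
d₁ = [ln(200/210) + (0.031 + ½·0.34²)·0.5] / (σ√T) = (-0.0488 + 0.0444) / 0.2404 = -0.0183 which rounds to -0.02
N(d₁) = N(-0.02) = 0.4920
Δ_call = N(d₁) = 0.4920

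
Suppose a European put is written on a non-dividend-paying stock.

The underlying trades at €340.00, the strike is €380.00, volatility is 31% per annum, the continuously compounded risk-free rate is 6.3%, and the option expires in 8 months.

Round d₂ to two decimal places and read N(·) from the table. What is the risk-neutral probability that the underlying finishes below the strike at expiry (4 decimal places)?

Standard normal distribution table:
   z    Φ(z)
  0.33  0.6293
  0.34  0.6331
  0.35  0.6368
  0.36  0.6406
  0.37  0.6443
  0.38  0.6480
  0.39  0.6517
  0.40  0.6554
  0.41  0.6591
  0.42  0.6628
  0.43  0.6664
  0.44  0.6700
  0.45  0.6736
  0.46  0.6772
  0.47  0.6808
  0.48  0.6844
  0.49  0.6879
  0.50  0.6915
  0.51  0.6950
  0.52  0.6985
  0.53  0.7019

0.6554

σ√T = 0.31·√0.6667 = 0.2531
ln(S/K) + (r + σ²/2)T = ln(340/380) + (0.063 + 0.31²/2)·0.6667 = -0.1112 + 0.0740 = -0.0372
d₁ = -0.0372 / 0.2531 = -0.1469 ≈ -0.15
d₂ = d₁ − σ√T = -0.1469 − 0.2531 = -0.4001 ≈ -0.40
Risk-neutral Pr[S_T < K] = N(−d₂) = N(0.40) = 0.6554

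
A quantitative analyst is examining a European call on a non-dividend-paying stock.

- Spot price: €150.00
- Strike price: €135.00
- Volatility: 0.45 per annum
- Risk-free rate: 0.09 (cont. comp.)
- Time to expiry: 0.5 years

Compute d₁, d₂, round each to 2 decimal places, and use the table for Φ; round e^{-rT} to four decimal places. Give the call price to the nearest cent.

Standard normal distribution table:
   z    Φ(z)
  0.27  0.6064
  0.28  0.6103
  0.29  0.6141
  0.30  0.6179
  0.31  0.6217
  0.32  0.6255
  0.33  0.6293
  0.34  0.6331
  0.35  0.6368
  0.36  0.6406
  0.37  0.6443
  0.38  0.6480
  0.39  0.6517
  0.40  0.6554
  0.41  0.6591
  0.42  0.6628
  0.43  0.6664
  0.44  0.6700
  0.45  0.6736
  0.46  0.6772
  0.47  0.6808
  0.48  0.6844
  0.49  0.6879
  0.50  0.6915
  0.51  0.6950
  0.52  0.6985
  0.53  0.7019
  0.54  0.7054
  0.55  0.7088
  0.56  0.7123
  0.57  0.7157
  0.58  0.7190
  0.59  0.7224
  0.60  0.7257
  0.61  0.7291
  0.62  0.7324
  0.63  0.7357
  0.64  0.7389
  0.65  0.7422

€30.12

T = 0.5;  σ√T = 0.3182
d₁ = [ln(150/135) + (0.09 + 0.45²/2)·0.5] / 0.3182 = [0.1054 + 0.0956] / 0.3182 = 0.6316 → 0.63
d₂ = d₁ − σ√T = 0.6316 − 0.3182 = 0.3134 → 0.31
exp(−rT) = exp(−0.09·0.5) = 0.9560
N(d₁) = N(0.63) = 0.7357;  N(d₂) = N(0.31) = 0.6217
C = 150·0.7357 − 135·0.9560·0.6217 = 110.3550 − 80.2366 = 30.1184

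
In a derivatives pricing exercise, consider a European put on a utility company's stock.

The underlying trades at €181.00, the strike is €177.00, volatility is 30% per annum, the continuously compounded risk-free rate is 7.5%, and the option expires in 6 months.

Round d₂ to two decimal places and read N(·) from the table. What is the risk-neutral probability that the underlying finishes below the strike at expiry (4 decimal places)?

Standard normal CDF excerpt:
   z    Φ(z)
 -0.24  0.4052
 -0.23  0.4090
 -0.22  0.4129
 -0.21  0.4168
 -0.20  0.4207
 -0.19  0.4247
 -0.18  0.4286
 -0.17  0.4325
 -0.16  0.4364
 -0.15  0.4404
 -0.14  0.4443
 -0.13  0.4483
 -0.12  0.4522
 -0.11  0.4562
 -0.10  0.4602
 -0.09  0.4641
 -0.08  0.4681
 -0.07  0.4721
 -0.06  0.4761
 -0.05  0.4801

σ√T = 0.3·√0.5 = 0.2121
d₁ = [ln(181/177) + (0.075 + 0.3²/2)·0.5] / 0.2121 = [0.0223 + 0.0600] / 0.2121 = 0.3882 which rounds to 0.39
d₂ = d₁ − σ√T = 0.3882 − 0.2121 = 0.1761 which rounds to 0.18
Risk-neutral Pr[S_T < K] = N(−d₂) = N(-0.18) = 0.4286

0.4286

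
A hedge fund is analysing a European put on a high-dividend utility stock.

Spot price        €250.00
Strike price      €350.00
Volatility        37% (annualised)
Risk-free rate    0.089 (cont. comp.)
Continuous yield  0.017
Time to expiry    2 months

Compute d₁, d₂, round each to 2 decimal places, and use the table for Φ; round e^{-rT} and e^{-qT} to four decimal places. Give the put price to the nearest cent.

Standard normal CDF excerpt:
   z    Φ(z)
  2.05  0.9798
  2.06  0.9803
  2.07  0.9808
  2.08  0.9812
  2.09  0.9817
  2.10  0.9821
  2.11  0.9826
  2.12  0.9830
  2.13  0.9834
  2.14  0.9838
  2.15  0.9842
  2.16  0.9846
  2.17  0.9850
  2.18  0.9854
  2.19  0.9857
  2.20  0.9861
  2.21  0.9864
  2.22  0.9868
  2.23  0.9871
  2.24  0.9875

€95.79

T = 0.1667;  σ√T = 0.1511
d₁ = [ln(250/350) + (0.089 − 0.017 + ½·0.37²)·0.1667] / (σ√T) = (-0.3365 + 0.0234) / 0.1511 = -2.0726 → -2.07
d₂ = -2.0726 − 0.1511 = -2.2236 → -2.22
e^(−qT) = e^(−0.017·0.1667) = 0.9972;  e^(−rT) = e^(−0.089·0.1667) = 0.9853
P = 350·0.9853·N(2.22) − 250·0.9972·N(2.07) = 350·0.9853·0.9868 − 250·0.9972·0.9808 = 340.3029 − 244.5134 = 95.7895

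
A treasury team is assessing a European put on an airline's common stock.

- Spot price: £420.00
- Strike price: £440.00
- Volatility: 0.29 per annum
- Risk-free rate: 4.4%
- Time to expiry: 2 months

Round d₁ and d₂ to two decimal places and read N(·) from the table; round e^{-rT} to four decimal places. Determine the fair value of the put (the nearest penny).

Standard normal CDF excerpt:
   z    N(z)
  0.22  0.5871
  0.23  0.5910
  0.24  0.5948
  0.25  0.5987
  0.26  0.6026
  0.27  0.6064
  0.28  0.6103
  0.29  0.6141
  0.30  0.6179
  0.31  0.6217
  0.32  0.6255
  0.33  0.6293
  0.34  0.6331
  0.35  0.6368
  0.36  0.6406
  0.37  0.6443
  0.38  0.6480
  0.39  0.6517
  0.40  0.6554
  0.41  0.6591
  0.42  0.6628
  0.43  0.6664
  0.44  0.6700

£29.97

σ√T = 0.29·√0.1667 = 0.1184
ln(S/K) + (r + σ²/2)T = ln(420/440) + (0.044 + 0.29²/2)·0.1667 = -0.0465 + 0.0143 = -0.0322
d₁ = -0.0322 / 0.1184 = -0.2718 → -0.27
d₂ = d₁ − σ√T = -0.2718 − 0.1184 = -0.3902 → -0.39
e^(−rT) = e^(−0.044·0.1667) = 0.9927
N(−d₂) = N(0.39) = 0.6517;  N(−d₁) = N(0.27) = 0.6064
P = 440·0.9927·0.6517 − 420·0.6064 = 284.6547 − 254.6880 = 29.9667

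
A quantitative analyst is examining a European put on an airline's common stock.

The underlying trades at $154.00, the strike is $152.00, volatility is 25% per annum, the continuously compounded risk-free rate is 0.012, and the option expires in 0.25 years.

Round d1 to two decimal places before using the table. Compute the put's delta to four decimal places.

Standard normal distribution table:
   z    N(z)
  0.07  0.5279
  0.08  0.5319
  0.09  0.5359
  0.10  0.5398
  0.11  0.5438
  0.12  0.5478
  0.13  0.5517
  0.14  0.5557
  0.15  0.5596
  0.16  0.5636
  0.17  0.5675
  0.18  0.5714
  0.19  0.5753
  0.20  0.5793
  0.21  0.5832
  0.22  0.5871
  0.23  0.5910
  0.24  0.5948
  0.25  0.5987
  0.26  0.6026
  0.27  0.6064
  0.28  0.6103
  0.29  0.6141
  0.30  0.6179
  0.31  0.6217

-0.4247

σ√T = 0.25·√0.25 = 0.1250
d₁ = [ln(154/152) + (0.012 + 0.25²/2)·0.25] / 0.1250 = [0.0131 + 0.0108] / 0.1250 = 0.1911 ⇒ 0.19
N(d₁) = N(0.19) = 0.5753
Δ_put = N(d₁) − 1 = 0.5753 − 1 = -0.4247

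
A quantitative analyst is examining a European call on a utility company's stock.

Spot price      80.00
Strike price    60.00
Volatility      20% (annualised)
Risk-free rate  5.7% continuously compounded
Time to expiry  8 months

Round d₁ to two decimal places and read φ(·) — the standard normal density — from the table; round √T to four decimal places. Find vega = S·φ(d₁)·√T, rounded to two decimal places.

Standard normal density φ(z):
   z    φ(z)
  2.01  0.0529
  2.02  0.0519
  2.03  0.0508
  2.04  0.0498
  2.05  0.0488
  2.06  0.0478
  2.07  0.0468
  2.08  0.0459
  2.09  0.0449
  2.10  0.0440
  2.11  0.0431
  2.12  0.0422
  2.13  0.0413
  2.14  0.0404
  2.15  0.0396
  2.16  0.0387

T = 0.6667;  σ√T = 0.1633
d₁ = [ln(80/60) + (0.057 + ½·0.2²)·0.6667] / (σ√T) = (0.2877 + 0.0513) / 0.1633 = 2.0760 ≈ 2.08
√T = √0.6667 = 0.8165
φ(d₁) = φ(2.08) = 0.0459
vega = S·φ(d₁)·√T = 80·0.0459·0.8165 = 2.9982
(Vega is the same for a European call and put with the same parameters.)

3.00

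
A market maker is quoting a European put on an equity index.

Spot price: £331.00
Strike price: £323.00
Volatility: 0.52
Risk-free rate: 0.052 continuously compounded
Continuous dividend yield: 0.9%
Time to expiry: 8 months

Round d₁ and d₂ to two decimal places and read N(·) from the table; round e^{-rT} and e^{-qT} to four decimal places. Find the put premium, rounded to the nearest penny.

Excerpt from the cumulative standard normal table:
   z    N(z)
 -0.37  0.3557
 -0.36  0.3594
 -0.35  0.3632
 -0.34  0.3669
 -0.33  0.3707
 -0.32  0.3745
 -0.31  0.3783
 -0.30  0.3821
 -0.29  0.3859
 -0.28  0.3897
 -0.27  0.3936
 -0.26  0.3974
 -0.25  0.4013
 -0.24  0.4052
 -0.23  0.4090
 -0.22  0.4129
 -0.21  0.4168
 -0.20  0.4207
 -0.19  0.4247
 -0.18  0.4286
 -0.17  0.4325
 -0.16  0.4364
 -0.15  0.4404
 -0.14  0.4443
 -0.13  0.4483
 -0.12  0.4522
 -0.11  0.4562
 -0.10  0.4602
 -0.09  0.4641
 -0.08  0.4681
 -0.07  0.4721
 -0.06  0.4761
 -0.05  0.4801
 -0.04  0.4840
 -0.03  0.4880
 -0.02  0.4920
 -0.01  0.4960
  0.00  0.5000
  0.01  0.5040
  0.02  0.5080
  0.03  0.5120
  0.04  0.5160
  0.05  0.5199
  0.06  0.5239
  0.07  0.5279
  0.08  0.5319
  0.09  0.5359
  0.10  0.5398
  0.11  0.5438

£46.48

σ√T = 0.52·√0.6667 = 0.4246
d₁ = [ln(331/323) + (0.052 − 0.009 + 0.52²/2)·0.6667] / 0.4246 = [0.0245 + 0.1188] / 0.4246 = 0.3374 → 0.34
d₂ = d₁ − σ√T = 0.3374 − 0.4246 = -0.0871 → -0.09
e^(−qT) = e^(−0.009·0.6667) = 0.9940;  e^(−rT) = e^(−0.052·0.6667) = 0.9659
N(−d₂) = N(0.09) = 0.5359;  N(−d₁) = N(-0.34) = 0.3669
P = 323·0.9659·0.5359 − 331·0.9940·0.3669 = 167.1931 − 120.7152 = 46.4779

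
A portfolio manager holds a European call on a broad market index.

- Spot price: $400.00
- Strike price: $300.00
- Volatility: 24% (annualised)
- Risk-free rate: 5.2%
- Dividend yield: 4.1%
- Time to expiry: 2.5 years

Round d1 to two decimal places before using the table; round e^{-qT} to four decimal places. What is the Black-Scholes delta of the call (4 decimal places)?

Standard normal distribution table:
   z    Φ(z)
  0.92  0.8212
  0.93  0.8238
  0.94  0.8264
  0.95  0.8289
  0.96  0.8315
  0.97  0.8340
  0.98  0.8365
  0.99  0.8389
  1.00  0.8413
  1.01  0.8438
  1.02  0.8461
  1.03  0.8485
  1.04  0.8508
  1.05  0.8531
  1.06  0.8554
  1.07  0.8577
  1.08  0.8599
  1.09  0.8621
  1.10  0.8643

T = 2.5;  σ√T = 0.3795
d₁ = [ln(400/300) + (0.052 − 0.041 + 0.24²/2)·2.5] / 0.3795 = [0.2877 + 0.0995] / 0.3795 = 1.0203 ≈ 1.02
N(d₁) = N(1.02) = 0.8461
Δ_call = exp(−qT)·N(d₁) = 0.9026·0.8461 = 0.7637

0.7637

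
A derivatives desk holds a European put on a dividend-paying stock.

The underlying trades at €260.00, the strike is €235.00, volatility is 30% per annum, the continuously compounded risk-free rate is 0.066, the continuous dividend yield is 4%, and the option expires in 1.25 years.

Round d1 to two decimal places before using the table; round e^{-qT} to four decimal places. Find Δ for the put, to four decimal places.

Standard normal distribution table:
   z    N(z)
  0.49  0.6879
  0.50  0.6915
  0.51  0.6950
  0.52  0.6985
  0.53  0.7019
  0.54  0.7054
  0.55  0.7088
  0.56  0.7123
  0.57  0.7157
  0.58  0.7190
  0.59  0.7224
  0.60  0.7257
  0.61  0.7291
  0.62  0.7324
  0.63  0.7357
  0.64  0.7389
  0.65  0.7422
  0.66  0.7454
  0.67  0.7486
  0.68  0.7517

-0.2704

σ√T = 0.3·√1.25 = 0.3354
d₁ = [ln(260/235) + (0.066 − 0.04 + ½·0.3²)·1.25] / (σ√T) = (0.1011 + 0.0888) / 0.3354 = 0.5660 which rounds to 0.57
N(d₁) = N(0.57) = 0.7157
Δ_put = e^(−qT)·(N(d₁) − 1) = 0.9512·(0.7157 − 1) = -0.2704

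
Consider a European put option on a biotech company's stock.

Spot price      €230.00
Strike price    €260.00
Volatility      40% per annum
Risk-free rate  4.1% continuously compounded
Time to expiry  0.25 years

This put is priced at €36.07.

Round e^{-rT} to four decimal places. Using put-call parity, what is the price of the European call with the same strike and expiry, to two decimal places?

exp(−rT) = exp(−0.041·0.25) = 0.9898
Put-call parity: C − P = S − K·e^(−rT) = 230 − 260·0.9898 = 230 − 257.3480 = -27.3480
C = P + (C − P) = 36.07 + (-27.3480) = 8.7220

€8.72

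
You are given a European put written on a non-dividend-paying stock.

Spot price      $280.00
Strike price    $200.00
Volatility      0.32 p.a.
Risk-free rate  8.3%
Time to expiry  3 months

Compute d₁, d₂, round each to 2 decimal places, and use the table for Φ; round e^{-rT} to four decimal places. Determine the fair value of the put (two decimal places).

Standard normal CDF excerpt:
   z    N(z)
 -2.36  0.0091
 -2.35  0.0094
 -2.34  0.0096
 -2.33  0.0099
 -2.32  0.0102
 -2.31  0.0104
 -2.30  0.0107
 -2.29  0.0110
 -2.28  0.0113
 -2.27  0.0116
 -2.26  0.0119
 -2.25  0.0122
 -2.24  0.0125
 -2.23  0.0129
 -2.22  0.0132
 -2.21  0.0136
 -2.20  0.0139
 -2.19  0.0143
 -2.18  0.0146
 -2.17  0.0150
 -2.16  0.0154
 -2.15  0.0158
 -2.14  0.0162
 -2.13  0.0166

T = 0.25;  σ√T = 0.1600
d₁ = [ln(280/200) + (0.083 + ½·0.32²)·0.25] / (σ√T) = (0.3365 + 0.0336) / 0.1600 = 2.3126 → 2.31
d₂ = 2.3126 − 0.1600 = 2.1526 → 2.15
exp(−rT) = exp(−0.083·0.25) = 0.9795
P = 200·0.9795·N(-2.15) − 280·N(-2.31) = 200·0.9795·0.0158 − 280·0.0104 = 3.0952 − 2.9120 = 0.1832

$0.18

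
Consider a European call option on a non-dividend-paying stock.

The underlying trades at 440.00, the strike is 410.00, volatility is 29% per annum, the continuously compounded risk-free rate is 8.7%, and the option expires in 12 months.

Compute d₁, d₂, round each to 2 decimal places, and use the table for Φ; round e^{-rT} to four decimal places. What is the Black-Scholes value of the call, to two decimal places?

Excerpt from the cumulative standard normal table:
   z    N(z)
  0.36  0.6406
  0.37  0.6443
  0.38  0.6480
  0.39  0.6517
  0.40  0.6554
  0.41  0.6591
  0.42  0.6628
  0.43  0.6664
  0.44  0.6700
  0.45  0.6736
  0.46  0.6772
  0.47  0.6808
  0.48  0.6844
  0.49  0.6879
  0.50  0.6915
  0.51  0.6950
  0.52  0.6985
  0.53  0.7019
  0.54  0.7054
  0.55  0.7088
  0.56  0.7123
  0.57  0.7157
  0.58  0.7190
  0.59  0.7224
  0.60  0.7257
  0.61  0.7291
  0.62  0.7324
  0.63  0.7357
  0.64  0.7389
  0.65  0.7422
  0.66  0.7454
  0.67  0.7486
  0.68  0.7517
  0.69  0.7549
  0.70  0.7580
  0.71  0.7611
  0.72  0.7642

85.83

T = 1;  σ√T = 0.2900
d₁ = [ln(440/410) + (0.087 + 0.29²/2)·1] / 0.2900 = [0.0706 + 0.1290] / 0.2900 = 0.6885 which rounds to 0.69
d₂ = d₁ − σ√T = 0.6885 − 0.2900 = 0.3985 which rounds to 0.40
e^(−rT) = e^(−0.087·1) = 0.9167
N(d₁) = N(0.69) = 0.7549;  N(d₂) = N(0.40) = 0.6554
C = 440·0.7549 − 410·0.9167·0.6554 = 332.1560 − 246.3301 = 85.8259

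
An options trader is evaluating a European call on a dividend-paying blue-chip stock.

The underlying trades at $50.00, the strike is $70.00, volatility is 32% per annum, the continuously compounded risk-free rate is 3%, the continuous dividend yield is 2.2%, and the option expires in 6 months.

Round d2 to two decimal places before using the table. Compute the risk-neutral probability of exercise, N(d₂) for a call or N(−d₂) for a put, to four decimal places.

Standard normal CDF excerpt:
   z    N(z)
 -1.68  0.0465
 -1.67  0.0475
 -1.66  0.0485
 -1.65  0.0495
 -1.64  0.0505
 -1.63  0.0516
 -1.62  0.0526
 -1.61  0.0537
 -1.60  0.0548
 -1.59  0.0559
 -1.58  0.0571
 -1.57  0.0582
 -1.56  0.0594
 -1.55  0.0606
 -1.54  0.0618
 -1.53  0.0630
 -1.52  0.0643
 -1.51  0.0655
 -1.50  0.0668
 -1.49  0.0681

0.0571

T = 0.5;  σ√T = 0.2263
d₁ = [ln(50/70) + (0.03 − 0.022 + 0.32²/2)·0.5] / 0.2263 = [-0.3365 + 0.0296] / 0.2263 = -1.3562 → -1.36
d₂ = d₁ − σ√T = -1.3562 − 0.2263 = -1.5825 → -1.58
Pr(exercise) under Q = N(d₂) = 0.0571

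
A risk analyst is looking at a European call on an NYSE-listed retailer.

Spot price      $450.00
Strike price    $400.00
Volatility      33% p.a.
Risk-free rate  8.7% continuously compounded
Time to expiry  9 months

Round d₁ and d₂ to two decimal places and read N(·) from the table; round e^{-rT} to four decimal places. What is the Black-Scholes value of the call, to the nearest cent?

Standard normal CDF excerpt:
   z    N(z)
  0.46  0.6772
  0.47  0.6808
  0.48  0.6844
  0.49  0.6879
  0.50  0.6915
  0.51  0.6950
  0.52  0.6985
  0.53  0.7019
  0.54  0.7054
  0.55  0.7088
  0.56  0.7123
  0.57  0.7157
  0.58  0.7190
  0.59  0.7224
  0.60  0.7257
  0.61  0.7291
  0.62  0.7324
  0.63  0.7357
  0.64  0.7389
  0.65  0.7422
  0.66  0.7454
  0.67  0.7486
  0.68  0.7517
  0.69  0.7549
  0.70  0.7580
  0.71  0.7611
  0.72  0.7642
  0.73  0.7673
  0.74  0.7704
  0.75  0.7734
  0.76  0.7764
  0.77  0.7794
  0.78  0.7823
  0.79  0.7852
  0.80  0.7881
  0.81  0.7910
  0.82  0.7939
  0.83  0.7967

σ√T = 0.33 × 0.8660 = 0.2858
d₁ = [ln(450/400) + (0.087 + 0.33²/2)·0.75] / 0.2858 = [0.1178 + 0.1061] / 0.2858 = 0.7833 ≈ 0.78
d₂ = d₁ − σ√T = 0.7833 − 0.2858 = 0.4976 ≈ 0.50
exp(−rT) = exp(−0.087·0.75) = 0.9368
N(d₁) = N(0.78) = 0.7823;  N(d₂) = N(0.50) = 0.6915
C = 450·0.7823 − 400·0.9368·0.6915 = 352.0350 − 259.1189 = 92.9161

$92.92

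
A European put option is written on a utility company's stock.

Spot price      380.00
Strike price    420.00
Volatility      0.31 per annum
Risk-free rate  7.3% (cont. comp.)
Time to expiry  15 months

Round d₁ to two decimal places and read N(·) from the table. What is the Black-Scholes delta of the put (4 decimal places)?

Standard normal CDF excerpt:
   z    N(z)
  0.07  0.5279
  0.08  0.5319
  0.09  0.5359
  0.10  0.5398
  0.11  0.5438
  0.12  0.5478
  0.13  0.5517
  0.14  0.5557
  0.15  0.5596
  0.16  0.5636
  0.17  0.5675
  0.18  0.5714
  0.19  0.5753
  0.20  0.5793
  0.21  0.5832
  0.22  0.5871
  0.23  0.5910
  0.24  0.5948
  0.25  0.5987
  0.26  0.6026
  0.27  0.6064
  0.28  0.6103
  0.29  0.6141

σ√T = 0.31·√1.25 = 0.3466
d₁ = [ln(380/420) + (0.073 + 0.31²/2)·1.25] / 0.3466 = [-0.1001 + 0.1513] / 0.3466 = 0.1478 ⇒ 0.15
N(d₁) = N(0.15) = 0.5596
Δ_put = N(d₁) − 1 = 0.5596 − 1 = -0.4404

-0.4404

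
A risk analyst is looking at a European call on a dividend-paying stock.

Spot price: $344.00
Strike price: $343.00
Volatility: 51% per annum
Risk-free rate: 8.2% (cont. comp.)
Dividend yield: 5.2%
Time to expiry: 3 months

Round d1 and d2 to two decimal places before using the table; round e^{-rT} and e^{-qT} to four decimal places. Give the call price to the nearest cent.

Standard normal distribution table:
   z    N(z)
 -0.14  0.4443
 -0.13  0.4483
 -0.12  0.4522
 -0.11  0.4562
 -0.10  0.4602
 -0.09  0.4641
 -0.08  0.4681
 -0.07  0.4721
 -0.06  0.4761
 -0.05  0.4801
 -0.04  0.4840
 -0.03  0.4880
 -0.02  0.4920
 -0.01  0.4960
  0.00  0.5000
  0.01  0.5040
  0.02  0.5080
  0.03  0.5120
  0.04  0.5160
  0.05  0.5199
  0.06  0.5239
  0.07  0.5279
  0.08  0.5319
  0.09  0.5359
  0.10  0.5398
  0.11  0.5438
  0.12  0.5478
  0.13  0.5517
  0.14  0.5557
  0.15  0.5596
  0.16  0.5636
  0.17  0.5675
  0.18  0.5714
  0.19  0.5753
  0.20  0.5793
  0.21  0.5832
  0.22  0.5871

σ√T = 0.51 × 0.5000 = 0.2550
ln(S/K) + (r − q + σ²/2)T = ln(344/343) + (0.082 − 0.052 + 0.51²/2)·0.25 = 0.0029 + 0.0400 = 0.0429
d₁ = 0.0429 / 0.2550 = 0.1683 which rounds to 0.17
d₂ = d₁ − σ√T = 0.1683 − 0.2550 = -0.0867 which rounds to -0.09
e^(−qT) = e^(−0.052·0.25) = 0.9871;  e^(−rT) = e^(−0.082·0.25) = 0.9797
C = 344·0.9871·N(0.17) − 343·0.9797·N(-0.09) = 344·0.9871·0.5675 − 343·0.9797·0.4641 = 192.7017 − 155.9548 = 36.7468

$36.75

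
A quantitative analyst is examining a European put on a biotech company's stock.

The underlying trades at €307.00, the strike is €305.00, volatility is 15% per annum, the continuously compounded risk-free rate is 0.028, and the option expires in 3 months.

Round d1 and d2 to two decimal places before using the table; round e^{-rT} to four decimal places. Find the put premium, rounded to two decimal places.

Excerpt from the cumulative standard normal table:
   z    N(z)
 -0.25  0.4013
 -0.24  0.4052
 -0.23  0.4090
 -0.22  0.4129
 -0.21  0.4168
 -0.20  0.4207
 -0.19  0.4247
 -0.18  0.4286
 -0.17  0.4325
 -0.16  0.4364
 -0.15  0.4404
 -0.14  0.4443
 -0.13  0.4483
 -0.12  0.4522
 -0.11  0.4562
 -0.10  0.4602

€7.80

σ√T = 0.15·√0.25 = 0.0750
d₁ = [ln(307/305) + (0.028 + 0.15²/2)·0.25] / 0.0750 = [0.0065 + 0.0098] / 0.0750 = 0.2180 which rounds to 0.22
d₂ = d₁ − σ√T = 0.2180 − 0.0750 = 0.1430 which rounds to 0.14
exp(−rT) = exp(−0.028·0.25) = 0.9930
N(−d₂) = N(-0.14) = 0.4443;  N(−d₁) = N(-0.22) = 0.4129
P = 305·0.9930·0.4443 − 307·0.4129 = 134.5629 − 126.7603 = 7.8026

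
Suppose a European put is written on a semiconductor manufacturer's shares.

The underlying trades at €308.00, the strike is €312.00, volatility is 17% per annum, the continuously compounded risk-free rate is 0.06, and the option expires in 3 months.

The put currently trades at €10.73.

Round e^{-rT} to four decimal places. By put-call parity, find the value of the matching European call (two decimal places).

€11.38

e^(−rT) = e^(−0.06·0.25) = 0.9851
Put-call parity: C − P = S − K·e^(−rT) = 308 − 312·0.9851 = 308 − 307.3512 = 0.6488
C = P + (C − P) = 10.73 + (0.6488) = 11.3788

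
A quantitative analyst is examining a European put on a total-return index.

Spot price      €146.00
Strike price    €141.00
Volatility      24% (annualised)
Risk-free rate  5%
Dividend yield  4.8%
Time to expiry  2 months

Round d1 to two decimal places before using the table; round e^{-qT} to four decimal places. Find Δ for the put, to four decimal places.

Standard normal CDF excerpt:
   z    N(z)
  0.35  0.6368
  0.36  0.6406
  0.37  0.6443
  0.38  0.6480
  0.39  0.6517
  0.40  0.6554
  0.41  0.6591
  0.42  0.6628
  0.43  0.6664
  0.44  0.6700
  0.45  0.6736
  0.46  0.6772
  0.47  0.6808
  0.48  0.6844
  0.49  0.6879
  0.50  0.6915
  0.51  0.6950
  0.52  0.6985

T = 0.1667;  σ√T = 0.0980
d₁ = [ln(146/141) + (0.05 − 0.048 + 0.24²/2)·0.1667] / 0.0980 = [0.0348 + 0.0051] / 0.0980 = 0.4080 which rounds to 0.41
N(d₁) = N(0.41) = 0.6591
Δ_put = e^(−qT)·(N(d₁) − 1) = 0.9920·(0.6591 − 1) = -0.3382

-0.3382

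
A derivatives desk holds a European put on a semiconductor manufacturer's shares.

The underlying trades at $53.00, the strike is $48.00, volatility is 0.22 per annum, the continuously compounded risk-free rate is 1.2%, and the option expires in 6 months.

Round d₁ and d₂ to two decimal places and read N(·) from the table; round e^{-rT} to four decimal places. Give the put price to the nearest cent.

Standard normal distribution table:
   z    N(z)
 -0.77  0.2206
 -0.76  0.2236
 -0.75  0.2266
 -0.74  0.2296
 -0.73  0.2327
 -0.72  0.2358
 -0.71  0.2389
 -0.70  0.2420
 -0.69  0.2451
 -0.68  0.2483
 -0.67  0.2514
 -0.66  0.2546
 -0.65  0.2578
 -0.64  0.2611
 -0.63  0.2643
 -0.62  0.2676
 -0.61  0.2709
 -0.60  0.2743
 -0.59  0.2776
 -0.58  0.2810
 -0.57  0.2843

σ√T = 0.22 × 0.7071 = 0.1556
d₁ = [ln(53/48) + (0.012 + 0.22²/2)·0.5] / 0.1556 = [0.0991 + 0.0181] / 0.1556 = 0.7533 ⇒ 0.75
d₂ = d₁ − σ√T = 0.7533 − 0.1556 = 0.5978 ⇒ 0.60
e^(−rT) = e^(−0.012·0.5) = 0.9940
P = 48·0.9940·N(-0.60) − 53·N(-0.75) = 48·0.9940·0.2743 − 53·0.2266 = 13.0874 − 12.0098 = 1.0776

$1.08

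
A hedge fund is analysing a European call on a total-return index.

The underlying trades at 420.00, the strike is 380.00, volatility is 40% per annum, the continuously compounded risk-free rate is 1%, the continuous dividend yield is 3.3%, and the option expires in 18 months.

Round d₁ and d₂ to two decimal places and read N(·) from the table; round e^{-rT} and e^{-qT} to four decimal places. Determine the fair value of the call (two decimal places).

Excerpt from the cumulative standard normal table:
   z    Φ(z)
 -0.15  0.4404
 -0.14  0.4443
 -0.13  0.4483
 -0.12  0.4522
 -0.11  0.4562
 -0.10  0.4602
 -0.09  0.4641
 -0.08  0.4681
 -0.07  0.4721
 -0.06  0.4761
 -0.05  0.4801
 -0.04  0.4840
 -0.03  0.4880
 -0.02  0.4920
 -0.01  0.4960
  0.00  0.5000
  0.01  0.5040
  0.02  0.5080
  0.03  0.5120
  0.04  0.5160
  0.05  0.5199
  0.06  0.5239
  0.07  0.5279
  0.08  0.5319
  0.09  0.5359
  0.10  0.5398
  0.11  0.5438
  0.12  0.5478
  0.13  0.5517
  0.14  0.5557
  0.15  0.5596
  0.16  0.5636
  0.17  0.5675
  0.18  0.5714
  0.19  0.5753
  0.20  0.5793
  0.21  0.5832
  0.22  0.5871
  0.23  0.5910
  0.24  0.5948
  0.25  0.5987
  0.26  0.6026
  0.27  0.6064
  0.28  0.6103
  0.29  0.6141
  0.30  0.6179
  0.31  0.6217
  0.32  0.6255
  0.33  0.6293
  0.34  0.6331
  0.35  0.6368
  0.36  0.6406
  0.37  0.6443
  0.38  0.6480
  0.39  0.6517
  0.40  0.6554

T = 1.5;  σ√T = 0.4899
ln(S/K) + (r − q + σ²/2)T = ln(420/380) + (0.01 − 0.033 + 0.4²/2)·1.5 = 0.1001 + 0.0855 = 0.1856
d₁ = 0.1856 / 0.4899 = 0.3788 ≈ 0.38
d₂ = d₁ − σ√T = 0.3788 − 0.4899 = -0.1111 ≈ -0.11
exp(−qT) = exp(−0.033·1.5) = 0.9517;  exp(−rT) = exp(−0.01·1.5) = 0.9851
N(d₁) = N(0.38) = 0.6480;  N(d₂) = N(-0.11) = 0.4562
C = 420·0.9517·0.6480 − 380·0.9851·0.4562 = 259.0147 − 170.7730 = 88.2417

88.24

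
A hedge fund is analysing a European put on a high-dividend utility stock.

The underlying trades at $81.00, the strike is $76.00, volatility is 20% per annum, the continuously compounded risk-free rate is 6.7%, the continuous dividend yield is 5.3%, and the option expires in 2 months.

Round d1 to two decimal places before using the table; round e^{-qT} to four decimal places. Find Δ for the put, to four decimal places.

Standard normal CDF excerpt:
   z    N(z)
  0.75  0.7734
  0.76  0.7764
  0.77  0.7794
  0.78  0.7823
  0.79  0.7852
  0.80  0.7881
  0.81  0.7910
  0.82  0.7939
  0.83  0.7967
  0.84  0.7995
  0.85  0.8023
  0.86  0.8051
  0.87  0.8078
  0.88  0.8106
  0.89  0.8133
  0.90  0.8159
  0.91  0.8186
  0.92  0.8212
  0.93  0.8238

σ√T = 0.2·√0.1667 = 0.0816
ln(S/K) + (r − q + σ²/2)T = ln(81/76) + (0.067 − 0.053 + 0.2²/2)·0.1667 = 0.0637 + 0.0057 = 0.0694
d₁ = 0.0694 / 0.0816 = 0.8498 which rounds to 0.85
N(d₁) = N(0.85) = 0.8023
Δ_put = e^(−qT)·(N(d₁) − 1) = 0.9912·(0.8023 − 1) = -0.1960

-0.1960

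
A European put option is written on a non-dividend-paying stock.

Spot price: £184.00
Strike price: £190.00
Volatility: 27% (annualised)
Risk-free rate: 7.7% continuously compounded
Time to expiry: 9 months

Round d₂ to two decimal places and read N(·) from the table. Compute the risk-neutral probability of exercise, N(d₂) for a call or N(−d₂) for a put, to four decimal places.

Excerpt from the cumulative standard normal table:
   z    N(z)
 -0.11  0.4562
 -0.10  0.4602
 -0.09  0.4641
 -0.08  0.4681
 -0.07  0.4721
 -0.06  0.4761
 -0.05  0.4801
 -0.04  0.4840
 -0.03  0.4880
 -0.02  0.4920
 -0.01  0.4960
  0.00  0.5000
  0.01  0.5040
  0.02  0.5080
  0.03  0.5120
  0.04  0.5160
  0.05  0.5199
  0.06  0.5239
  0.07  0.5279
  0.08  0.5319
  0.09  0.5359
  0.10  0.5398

0.5040

T = 0.75;  σ√T = 0.2338
d₁ = [ln(184/190) + (0.077 + ½·0.27²)·0.75] / (σ√T) = (-0.0321 + 0.0851) / 0.2338 = 0.2267 which rounds to 0.23
d₂ = 0.2267 − 0.2338 = -0.0072 which rounds to -0.01
Risk-neutral Pr[S_T < K] = N(−d₂) = N(0.01) = 0.5040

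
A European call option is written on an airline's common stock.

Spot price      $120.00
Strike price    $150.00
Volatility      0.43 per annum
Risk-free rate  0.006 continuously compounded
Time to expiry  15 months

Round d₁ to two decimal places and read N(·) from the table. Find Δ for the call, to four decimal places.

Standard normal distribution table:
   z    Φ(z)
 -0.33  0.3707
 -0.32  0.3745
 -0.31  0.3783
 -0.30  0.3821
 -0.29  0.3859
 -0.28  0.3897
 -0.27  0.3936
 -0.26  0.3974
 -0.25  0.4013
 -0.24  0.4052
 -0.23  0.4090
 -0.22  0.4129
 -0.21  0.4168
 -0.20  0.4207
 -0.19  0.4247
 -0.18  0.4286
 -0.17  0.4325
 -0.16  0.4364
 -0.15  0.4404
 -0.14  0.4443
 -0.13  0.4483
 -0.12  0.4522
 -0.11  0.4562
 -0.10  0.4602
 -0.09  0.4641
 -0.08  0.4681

σ√T = 0.43 × 1.1180 = 0.4808
ln(S/K) + (r + σ²/2)T = ln(120/150) + (0.006 + 0.43²/2)·1.25 = -0.2231 + 0.1231 = -0.1001
d₁ = -0.1001 / 0.4808 = -0.2082 → -0.21
N(d₁) = N(-0.21) = 0.4168
Δ_call = N(d₁) = 0.4168

0.4168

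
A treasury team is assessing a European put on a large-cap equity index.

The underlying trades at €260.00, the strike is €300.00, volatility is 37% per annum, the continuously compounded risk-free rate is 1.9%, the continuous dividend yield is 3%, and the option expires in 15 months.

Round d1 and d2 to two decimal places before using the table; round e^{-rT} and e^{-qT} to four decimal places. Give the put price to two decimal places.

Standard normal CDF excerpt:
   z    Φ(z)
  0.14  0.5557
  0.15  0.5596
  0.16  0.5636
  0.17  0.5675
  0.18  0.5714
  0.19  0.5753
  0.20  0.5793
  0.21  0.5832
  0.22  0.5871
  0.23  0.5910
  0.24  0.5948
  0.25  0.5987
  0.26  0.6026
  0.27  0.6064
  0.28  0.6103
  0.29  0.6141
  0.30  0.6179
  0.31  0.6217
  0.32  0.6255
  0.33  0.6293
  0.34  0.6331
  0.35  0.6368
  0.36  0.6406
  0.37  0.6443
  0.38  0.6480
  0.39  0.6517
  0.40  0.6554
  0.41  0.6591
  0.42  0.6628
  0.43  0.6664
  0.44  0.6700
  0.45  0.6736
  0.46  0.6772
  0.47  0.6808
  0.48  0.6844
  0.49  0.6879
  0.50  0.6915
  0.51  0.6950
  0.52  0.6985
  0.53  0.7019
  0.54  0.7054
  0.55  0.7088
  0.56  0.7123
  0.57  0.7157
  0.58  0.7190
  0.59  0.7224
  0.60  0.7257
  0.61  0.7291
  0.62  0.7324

€69.51

σ√T = 0.37·√1.25 = 0.4137
ln(S/K) + (r − q + σ²/2)T = ln(260/300) + (0.019 − 0.03 + 0.37²/2)·1.25 = -0.1431 + 0.0718 = -0.0713
d₁ = -0.0713 / 0.4137 = -0.1723 which rounds to -0.17
d₂ = d₁ − σ√T = -0.1723 − 0.4137 = -0.5860 which rounds to -0.59
exp(−qT) = exp(−0.03·1.25) = 0.9632;  exp(−rT) = exp(−0.019·1.25) = 0.9765
N(−d₂) = N(0.59) = 0.7224;  N(−d₁) = N(0.17) = 0.5675
P = 300·0.9765·0.7224 − 260·0.9632·0.5675 = 211.6271 − 142.1202 = 69.5069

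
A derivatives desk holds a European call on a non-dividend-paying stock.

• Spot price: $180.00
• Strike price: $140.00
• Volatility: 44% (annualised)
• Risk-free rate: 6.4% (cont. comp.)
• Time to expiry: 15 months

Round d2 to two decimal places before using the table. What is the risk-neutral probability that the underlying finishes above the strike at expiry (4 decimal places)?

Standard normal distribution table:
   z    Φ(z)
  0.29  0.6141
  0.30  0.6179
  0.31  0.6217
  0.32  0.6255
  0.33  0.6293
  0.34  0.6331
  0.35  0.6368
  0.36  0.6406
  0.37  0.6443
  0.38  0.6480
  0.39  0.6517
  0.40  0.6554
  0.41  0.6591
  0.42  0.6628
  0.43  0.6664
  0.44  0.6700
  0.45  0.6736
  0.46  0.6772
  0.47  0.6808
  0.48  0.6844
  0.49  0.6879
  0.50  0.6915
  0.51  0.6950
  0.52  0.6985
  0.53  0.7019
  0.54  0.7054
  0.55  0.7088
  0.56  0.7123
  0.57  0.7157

0.6664

σ√T = 0.44 × 1.1180 = 0.4919
ln(S/K) + (r + σ²/2)T = ln(180/140) + (0.064 + 0.44²/2)·1.25 = 0.2513 + 0.2010 = 0.4523
d₁ = 0.4523 / 0.4919 = 0.9195 ≈ 0.92
d₂ = d₁ − σ√T = 0.9195 − 0.4919 = 0.4275 ≈ 0.43
Pr(exercise) under Q = N(d₂) = 0.6664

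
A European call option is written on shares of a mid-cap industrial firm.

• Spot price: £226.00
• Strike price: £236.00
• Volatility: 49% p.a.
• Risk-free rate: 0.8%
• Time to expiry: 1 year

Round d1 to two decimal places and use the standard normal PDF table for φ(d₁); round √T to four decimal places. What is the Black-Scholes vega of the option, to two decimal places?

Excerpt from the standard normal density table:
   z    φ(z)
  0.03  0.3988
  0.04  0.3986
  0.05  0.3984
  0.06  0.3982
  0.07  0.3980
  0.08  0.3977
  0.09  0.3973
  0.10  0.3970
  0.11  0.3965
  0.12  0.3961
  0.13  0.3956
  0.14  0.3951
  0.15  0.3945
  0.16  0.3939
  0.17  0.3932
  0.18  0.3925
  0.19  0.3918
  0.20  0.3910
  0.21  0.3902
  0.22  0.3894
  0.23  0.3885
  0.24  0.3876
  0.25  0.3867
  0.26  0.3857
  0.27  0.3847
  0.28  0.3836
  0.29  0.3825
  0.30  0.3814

88.86

σ√T = 0.49 × 1.0000 = 0.4900
d₁ = [ln(226/236) + (0.008 + 0.49²/2)·1] / 0.4900 = [-0.0433 + 0.1280] / 0.4900 = 0.1730 which rounds to 0.17
√T = √1 = 1.0000
φ(d₁) = φ(0.17) = 0.3932
vega = S·φ(d₁)·√T = 226·0.3932·1.0000 = 88.8632
(Vega is the same for a European call and put with the same parameters.)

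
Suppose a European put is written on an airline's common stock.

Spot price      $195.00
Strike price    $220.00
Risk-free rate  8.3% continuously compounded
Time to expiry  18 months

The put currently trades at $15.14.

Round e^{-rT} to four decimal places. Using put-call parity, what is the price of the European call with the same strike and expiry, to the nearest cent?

exp(−rT) = exp(−0.083·1.5) = 0.8829
Put-call parity: C − P = S − K·e^(−rT) = 195 − 220·0.8829 = 195 − 194.2380 = 0.7620
C = P + (C − P) = 15.14 + (0.7620) = 15.9020

$15.90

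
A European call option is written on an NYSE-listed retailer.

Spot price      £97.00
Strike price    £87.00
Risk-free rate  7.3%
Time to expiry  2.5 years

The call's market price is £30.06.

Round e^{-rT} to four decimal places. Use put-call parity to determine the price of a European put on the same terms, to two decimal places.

£5.55

e^(−rT) = e^(−0.073·2.5) = 0.8332
Put-call parity: C − P = S − K·e^(−rT) = 97 − 87·0.8332 = 97 − 72.4884 = 24.5116
P = C − (C − P) = 30.06 − (24.5116) = 5.5484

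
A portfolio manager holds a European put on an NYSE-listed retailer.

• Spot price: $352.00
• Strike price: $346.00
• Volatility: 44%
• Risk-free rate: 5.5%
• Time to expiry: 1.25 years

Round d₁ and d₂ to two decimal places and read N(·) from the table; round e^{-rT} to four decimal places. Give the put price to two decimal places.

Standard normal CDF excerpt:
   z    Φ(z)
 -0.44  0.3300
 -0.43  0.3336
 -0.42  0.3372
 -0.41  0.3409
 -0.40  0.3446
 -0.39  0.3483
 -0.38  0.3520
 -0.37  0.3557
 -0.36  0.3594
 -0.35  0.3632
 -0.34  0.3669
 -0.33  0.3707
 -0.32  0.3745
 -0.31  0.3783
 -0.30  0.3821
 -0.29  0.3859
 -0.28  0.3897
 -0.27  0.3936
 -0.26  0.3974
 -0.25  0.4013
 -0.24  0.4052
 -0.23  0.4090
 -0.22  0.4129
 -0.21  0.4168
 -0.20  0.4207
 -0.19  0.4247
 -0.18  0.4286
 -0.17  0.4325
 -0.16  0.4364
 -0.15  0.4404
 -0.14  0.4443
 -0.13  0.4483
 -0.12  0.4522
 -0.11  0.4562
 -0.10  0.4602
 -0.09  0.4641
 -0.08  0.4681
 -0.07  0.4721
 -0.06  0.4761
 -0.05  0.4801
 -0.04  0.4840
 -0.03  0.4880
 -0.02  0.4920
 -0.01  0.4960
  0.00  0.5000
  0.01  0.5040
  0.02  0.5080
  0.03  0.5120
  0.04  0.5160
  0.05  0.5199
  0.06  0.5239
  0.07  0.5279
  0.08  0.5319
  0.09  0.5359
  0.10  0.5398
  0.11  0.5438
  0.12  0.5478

T = 1.25;  σ√T = 0.4919
ln(S/K) + (r + σ²/2)T = ln(352/346) + (0.055 + 0.44²/2)·1.25 = 0.0172 + 0.1897 = 0.2069
d₁ = 0.2069 / 0.4919 = 0.4207 which rounds to 0.42
d₂ = d₁ − σ√T = 0.4207 − 0.4919 = -0.0713 which rounds to -0.07
exp(−rT) = exp(−0.055·1.25) = 0.9336
P = 346·0.9336·N(0.07) − 352·N(-0.42) = 346·0.9336·0.5279 − 352·0.3372 = 170.5252 − 118.6944 = 51.8308

$51.83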